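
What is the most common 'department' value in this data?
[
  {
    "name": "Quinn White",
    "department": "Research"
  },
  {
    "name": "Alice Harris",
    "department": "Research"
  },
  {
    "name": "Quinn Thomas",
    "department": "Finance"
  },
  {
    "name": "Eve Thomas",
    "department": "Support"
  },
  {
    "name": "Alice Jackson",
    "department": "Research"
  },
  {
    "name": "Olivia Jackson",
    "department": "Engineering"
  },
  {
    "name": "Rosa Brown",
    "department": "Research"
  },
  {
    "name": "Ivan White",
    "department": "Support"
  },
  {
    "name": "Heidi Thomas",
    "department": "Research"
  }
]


Counting 'department' values across 9 records:

  Research: 5 #####
  Support: 2 ##
  Finance: 1 #
  Engineering: 1 #

Most common: Research (5 times)

Research (5 times)


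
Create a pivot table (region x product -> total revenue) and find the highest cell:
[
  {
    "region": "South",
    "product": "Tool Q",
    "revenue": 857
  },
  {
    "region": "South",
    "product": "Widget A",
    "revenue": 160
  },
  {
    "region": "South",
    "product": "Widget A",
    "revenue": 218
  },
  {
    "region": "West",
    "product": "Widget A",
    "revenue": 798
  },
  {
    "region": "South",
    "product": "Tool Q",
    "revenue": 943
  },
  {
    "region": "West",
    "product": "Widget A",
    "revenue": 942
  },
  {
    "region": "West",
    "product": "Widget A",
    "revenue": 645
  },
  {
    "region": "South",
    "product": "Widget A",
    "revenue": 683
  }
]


Pivot: region (rows) x product (columns) -> total revenue

     Tool Q        Widget A    
South         1800          1061  
West             0          2385  

Highest: West / Widget A = $2385

West / Widget A = $2385


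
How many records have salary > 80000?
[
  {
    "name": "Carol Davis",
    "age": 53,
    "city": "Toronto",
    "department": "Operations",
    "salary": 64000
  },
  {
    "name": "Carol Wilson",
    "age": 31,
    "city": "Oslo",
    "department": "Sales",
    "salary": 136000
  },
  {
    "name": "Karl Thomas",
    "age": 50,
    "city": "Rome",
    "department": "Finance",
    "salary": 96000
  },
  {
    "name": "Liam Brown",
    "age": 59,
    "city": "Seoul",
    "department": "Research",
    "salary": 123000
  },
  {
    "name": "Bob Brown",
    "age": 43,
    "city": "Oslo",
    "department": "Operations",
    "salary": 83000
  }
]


Data: 5 records
Condition: salary > 80000

Checking each record:
  Carol Davis: 64000
  Carol Wilson: 136000 MATCH
  Karl Thomas: 96000 MATCH
  Liam Brown: 123000 MATCH
  Bob Brown: 83000 MATCH

Count: 4

4


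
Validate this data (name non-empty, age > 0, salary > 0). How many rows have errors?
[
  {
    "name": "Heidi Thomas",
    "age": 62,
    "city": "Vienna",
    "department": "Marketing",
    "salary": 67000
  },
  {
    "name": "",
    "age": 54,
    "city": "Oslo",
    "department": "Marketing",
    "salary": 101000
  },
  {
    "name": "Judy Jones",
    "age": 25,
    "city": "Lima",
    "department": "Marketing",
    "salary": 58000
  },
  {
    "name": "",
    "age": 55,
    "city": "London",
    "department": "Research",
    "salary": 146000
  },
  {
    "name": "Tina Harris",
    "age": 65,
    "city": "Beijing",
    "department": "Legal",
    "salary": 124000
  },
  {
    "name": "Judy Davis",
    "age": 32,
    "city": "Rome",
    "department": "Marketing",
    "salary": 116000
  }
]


Validating 6 records:
Rules: name non-empty, age > 0, salary > 0

  Row 1 (Heidi Thomas): OK
  Row 2 (???): empty name
  Row 3 (Judy Jones): OK
  Row 4 (???): empty name
  Row 5 (Tina Harris): OK
  Row 6 (Judy Davis): OK

Total errors: 2

2 errors


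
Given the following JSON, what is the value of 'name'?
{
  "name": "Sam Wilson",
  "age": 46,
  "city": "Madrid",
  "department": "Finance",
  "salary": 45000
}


Looking up field 'name'
Value: Sam Wilson

Sam Wilson


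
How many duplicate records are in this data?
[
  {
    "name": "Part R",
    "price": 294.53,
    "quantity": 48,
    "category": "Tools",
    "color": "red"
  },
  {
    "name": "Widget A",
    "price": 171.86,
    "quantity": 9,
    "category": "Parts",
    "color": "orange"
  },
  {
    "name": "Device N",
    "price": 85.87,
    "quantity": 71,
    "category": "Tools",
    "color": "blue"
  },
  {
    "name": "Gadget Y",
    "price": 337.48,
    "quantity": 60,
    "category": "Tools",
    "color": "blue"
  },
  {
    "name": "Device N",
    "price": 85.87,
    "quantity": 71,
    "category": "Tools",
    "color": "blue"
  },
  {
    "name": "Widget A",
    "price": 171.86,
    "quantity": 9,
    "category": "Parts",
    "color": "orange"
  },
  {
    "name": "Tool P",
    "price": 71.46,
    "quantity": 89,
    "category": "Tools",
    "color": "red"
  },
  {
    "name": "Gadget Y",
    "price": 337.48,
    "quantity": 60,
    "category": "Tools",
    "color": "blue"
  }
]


Checking 8 records for duplicates:

  Row 1: Part R ($294.53, qty 48)
  Row 2: Widget A ($171.86, qty 9)
  Row 3: Device N ($85.87, qty 71)
  Row 4: Gadget Y ($337.48, qty 60)
  Row 5: Device N ($85.87, qty 71) <-- DUPLICATE
  Row 6: Widget A ($171.86, qty 9) <-- DUPLICATE
  Row 7: Tool P ($71.46, qty 89)
  Row 8: Gadget Y ($337.48, qty 60) <-- DUPLICATE

Duplicates found: 3
Unique records: 5

3 duplicates, 5 unique


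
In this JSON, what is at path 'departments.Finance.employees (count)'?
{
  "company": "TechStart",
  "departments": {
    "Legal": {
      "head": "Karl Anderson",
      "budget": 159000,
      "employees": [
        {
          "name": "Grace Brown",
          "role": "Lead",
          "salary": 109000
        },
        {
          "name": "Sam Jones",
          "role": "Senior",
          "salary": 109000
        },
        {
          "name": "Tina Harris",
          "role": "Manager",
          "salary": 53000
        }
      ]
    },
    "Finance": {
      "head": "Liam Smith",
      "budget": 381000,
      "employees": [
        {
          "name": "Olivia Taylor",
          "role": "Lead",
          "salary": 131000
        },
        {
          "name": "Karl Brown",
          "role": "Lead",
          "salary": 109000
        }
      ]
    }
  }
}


Path: departments.Finance.employees (count)

Navigate:
  -> departments
  -> Finance
  -> employees (array, length 2)

2


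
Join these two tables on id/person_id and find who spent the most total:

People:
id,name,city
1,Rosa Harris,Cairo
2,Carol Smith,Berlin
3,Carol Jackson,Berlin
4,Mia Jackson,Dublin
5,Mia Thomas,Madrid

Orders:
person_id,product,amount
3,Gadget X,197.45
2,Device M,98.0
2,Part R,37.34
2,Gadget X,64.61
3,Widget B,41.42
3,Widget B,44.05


Join on: people.id = orders.person_id

Joined rows:
  Carol Jackson (Berlin) bought Gadget X for $197.45
  Carol Smith (Berlin) bought Device M for $98.0
  Carol Smith (Berlin) bought Part R for $37.34
  Carol Smith (Berlin) bought Gadget X for $64.61
  Carol Jackson (Berlin) bought Widget B for $41.42
  Carol Jackson (Berlin) bought Widget B for $44.05

Total per person:
  Carol Jackson: $282.92
  Carol Smith: $199.95

Top spender: Carol Jackson ($282.92)

Carol Jackson ($282.92)


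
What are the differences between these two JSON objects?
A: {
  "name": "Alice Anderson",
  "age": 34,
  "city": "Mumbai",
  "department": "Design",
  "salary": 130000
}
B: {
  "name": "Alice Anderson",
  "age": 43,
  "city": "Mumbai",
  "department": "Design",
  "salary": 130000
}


Comparing each field (in key order):
  name: same
  age: DIFFERENT
  city: same
  department: same
  salary: same
Differences:
  age: 34 -> 43

1 field(s) changed

1 change: age


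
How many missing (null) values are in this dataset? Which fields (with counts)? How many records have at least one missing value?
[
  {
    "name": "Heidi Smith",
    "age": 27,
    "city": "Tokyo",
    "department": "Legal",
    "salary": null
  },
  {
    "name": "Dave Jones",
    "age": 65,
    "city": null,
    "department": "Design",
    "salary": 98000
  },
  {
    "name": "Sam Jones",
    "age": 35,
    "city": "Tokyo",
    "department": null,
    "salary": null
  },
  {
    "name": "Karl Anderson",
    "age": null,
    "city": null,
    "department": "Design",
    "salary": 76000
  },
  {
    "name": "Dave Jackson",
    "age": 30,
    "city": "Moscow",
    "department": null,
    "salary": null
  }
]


Checking for missing (null) values in 5 records:

  Heidi Smith: salary
  Dave Jones: city
  Sam Jones: department, salary
  Karl Anderson: age, city
  Dave Jackson: department, salary

Per field:
  name: 0 missing
  age: 1 missing
  city: 2 missing
  department: 2 missing
  salary: 3 missing

Total missing values: 8
Records with any missing: 5

8 missing values (age: 1, city: 2, department: 2, salary: 3); 5 incomplete records


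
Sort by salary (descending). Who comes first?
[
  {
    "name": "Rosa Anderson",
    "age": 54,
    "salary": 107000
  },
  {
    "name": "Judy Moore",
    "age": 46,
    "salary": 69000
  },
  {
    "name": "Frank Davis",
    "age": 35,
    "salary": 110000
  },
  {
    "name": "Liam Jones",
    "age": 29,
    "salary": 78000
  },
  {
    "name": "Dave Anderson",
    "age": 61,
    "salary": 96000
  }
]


Sort by: salary (descending)

Sorted order:
  1. Frank Davis (salary = 110000)
  2. Rosa Anderson (salary = 107000)
  3. Dave Anderson (salary = 96000)
  4. Liam Jones (salary = 78000)
  5. Judy Moore (salary = 69000)

First: Frank Davis

Frank Davis


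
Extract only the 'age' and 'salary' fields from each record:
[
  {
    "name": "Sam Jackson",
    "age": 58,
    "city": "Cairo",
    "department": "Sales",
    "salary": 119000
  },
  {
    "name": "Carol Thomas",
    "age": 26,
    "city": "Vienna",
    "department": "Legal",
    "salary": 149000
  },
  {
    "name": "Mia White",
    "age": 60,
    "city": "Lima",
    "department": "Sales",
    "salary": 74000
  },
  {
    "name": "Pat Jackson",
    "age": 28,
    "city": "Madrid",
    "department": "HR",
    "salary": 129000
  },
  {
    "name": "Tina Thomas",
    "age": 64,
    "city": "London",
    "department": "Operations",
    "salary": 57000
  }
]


Original: 5 records with fields: name, age, city, department, salary
Keep: ['age', 'salary']
Drop: ['name', 'city', 'department']
Result: 5 records, 2 fields each

[
  {
    "age": 58,
    "salary": 119000
  },
  {
    "age": 26,
    "salary": 149000
  },
  {
    "age": 60,
    "salary": 74000
  },
  {
    "age": 28,
    "salary": 129000
  },
  {
    "age": 64,
    "salary": 57000
  }
]


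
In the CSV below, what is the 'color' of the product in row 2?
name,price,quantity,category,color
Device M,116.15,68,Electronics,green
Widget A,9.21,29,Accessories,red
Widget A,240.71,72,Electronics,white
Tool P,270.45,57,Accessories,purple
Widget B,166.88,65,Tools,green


Query: Row 2 ('Widget A'), column 'color'
Value: red

red


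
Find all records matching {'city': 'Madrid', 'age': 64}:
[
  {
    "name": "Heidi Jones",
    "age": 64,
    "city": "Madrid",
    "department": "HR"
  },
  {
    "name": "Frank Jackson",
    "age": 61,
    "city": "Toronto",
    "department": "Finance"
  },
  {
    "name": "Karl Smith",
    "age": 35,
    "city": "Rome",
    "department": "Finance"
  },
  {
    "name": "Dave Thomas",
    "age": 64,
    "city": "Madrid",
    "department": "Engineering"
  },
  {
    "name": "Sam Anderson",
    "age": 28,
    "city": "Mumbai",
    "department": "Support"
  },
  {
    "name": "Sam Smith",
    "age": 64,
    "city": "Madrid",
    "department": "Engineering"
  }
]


Search criteria: {'city': 'Madrid', 'age': 64}

Checking 6 records:
  Heidi Jones: {city: Madrid, age: 64} <-- MATCH
  Frank Jackson: {city: Toronto, age: 61}
  Karl Smith: {city: Rome, age: 35}
  Dave Thomas: {city: Madrid, age: 64} <-- MATCH
  Sam Anderson: {city: Mumbai, age: 28}
  Sam Smith: {city: Madrid, age: 64} <-- MATCH

Matches: ["Heidi Jones", "Dave Thomas", "Sam Smith"]

["Heidi Jones", "Dave Thomas", "Sam Smith"]


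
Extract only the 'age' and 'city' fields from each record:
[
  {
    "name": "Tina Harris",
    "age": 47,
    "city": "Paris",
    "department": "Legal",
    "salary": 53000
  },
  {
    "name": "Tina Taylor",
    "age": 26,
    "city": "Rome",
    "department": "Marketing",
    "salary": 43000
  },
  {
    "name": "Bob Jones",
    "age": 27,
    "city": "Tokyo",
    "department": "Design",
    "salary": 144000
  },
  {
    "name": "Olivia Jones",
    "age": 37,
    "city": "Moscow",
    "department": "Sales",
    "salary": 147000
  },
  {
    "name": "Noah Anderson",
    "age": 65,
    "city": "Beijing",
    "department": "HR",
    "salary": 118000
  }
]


Original: 5 records with fields: name, age, city, department, salary
Keep: ['age', 'city']
Drop: ['name', 'department', 'salary']
Result: 5 records, 2 fields each

[
  {
    "age": 47,
    "city": "Paris"
  },
  {
    "age": 26,
    "city": "Rome"
  },
  {
    "age": 27,
    "city": "Tokyo"
  },
  {
    "age": 37,
    "city": "Moscow"
  },
  {
    "age": 65,
    "city": "Beijing"
  }
]


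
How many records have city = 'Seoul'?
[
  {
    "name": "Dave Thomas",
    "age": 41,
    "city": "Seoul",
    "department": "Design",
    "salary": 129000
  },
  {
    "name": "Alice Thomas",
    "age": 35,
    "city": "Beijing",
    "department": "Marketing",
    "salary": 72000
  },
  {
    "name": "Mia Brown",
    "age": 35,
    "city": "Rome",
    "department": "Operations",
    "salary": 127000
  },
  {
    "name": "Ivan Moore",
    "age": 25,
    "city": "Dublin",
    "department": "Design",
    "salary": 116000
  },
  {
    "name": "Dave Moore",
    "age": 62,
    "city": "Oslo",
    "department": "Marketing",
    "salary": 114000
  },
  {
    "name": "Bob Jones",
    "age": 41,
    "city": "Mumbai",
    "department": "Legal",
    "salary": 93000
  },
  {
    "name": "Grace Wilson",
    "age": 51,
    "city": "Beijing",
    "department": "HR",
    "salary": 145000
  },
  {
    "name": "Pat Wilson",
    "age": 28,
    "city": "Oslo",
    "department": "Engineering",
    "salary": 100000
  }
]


Data: 8 records
Condition: city = 'Seoul'

Checking each record:
  Dave Thomas: Seoul MATCH
  Alice Thomas: Beijing
  Mia Brown: Rome
  Ivan Moore: Dublin
  Dave Moore: Oslo
  Bob Jones: Mumbai
  Grace Wilson: Beijing
  Pat Wilson: Oslo

Count: 1

1


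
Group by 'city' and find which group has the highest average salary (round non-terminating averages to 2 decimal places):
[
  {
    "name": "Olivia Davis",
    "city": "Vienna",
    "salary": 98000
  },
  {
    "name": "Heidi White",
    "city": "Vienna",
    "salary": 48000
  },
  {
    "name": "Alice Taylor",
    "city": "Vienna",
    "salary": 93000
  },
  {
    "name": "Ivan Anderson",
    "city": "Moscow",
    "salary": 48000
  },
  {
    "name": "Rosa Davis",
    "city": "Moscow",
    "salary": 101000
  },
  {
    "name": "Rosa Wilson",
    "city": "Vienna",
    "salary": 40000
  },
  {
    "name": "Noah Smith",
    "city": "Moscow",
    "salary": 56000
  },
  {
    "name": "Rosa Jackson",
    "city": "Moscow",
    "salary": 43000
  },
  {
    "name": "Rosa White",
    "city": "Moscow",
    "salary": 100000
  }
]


Group by: city

Groups:
  Moscow: 5 people, avg salary = 348000/5 = $69600
  Vienna: 4 people, avg salary = 279000/4 = $69750

Highest average salary: Vienna ($69750)

Vienna ($69750)


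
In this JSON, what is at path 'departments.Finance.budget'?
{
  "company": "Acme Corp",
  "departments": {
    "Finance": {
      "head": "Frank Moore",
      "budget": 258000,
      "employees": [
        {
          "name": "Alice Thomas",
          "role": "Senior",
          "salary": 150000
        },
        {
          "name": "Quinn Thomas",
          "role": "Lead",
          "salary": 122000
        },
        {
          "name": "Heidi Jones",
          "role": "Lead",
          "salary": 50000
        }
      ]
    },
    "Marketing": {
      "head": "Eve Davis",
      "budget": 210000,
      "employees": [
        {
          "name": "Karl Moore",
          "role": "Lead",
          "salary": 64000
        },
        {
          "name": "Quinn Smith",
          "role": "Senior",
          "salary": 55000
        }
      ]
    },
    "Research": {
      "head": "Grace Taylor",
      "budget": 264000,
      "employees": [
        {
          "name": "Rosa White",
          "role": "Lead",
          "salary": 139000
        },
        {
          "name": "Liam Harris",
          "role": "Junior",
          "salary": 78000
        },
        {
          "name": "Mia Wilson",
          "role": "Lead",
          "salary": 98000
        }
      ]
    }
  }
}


Path: departments.Finance.budget

Navigate:
  -> departments
  -> Finance
  -> budget = 258000

258000


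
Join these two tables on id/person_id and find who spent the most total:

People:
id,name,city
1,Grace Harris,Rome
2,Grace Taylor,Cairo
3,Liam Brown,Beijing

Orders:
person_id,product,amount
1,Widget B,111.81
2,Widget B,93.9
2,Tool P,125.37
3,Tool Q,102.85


Join on: people.id = orders.person_id

Joined rows:
  Grace Harris (Rome) bought Widget B for $111.81
  Grace Taylor (Cairo) bought Widget B for $93.9
  Grace Taylor (Cairo) bought Tool P for $125.37
  Liam Brown (Beijing) bought Tool Q for $102.85

Total per person:
  Grace Taylor: $219.27
  Grace Harris: $111.81
  Liam Brown: $102.85

Top spender: Grace Taylor ($219.27)

Grace Taylor ($219.27)


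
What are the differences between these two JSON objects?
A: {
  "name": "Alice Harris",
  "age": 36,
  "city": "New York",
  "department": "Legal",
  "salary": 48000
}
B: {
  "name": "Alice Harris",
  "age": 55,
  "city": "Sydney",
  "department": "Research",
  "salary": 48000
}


Comparing each field (in key order):
  name: same
  age: DIFFERENT
  city: DIFFERENT
  department: DIFFERENT
  salary: same
Differences:
  age: 36 -> 55
  city: New York -> Sydney
  department: Legal -> Research

3 field(s) changed

3 changes: age, city, department


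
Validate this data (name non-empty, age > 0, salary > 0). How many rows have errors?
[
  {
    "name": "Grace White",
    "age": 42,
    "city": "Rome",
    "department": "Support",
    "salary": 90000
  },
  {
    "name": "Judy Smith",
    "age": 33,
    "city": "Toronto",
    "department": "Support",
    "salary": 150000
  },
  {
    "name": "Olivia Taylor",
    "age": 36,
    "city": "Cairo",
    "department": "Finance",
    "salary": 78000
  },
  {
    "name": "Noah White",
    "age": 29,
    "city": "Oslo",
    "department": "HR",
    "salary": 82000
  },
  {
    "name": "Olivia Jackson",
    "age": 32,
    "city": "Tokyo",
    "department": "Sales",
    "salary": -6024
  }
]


Validating 5 records:
Rules: name non-empty, age > 0, salary > 0

  Row 1 (Grace White): OK
  Row 2 (Judy Smith): OK
  Row 3 (Olivia Taylor): OK
  Row 4 (Noah White): OK
  Row 5 (Olivia Jackson): negative salary: -6024

Total errors: 1

1 errors


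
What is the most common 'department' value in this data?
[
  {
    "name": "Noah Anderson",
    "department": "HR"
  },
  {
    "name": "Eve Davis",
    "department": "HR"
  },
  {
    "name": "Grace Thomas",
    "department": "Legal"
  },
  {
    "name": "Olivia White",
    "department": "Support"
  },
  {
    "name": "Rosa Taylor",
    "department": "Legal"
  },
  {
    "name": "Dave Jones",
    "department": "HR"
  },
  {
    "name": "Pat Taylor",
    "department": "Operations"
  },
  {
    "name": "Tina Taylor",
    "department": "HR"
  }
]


Counting 'department' values across 8 records:

  HR: 4 ####
  Legal: 2 ##
  Support: 1 #
  Operations: 1 #

Most common: HR (4 times)

HR (4 times)


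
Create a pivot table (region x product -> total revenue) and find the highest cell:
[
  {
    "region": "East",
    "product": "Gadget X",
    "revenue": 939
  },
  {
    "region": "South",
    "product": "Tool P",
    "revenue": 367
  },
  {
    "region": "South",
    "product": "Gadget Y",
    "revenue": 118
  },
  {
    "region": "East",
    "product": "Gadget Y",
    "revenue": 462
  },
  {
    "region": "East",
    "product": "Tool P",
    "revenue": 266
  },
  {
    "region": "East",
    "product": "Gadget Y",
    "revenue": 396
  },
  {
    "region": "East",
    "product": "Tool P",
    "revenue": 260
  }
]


Pivot: region (rows) x product (columns) -> total revenue

     Gadget X      Gadget Y      Tool P      
East           939           858           526  
South            0           118           367  

Highest: East / Gadget X = $939

East / Gadget X = $939


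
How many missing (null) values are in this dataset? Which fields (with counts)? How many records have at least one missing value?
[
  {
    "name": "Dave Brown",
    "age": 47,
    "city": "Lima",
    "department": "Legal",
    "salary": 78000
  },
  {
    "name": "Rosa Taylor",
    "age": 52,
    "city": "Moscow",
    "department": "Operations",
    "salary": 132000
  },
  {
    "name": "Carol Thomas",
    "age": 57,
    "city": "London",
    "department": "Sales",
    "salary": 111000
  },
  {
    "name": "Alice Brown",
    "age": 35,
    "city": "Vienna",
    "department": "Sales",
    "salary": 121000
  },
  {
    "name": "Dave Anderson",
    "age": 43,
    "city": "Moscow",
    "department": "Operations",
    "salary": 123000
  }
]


Checking for missing (null) values in 5 records:

  Dave Brown: complete
  Rosa Taylor: complete
  Carol Thomas: complete
  Alice Brown: complete
  Dave Anderson: complete

Per field:
  name: 0 missing
  age: 0 missing
  city: 0 missing
  department: 0 missing
  salary: 0 missing

Total missing values: 0
Records with any missing: 0

0 missing values (none); 0 incomplete records


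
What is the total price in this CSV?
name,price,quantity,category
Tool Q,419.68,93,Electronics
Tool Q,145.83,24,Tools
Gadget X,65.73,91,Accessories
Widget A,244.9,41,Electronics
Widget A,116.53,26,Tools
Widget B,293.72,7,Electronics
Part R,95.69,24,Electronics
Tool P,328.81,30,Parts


Computing total price:
Values: [419.68, 145.83, 65.73, 244.9, 116.53, 293.72, 95.69, 328.81]
Sum = 1710.89

1710.89


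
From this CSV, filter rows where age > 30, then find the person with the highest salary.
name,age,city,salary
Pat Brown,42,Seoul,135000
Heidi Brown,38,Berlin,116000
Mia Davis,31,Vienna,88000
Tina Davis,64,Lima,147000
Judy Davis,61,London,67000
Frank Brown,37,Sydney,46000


Filter: age > 30
Sort by: salary (descending)

Filtered records (6):
  Tina Davis, age 64, salary $147000
  Pat Brown, age 42, salary $135000
  Heidi Brown, age 38, salary $116000
  Mia Davis, age 31, salary $88000
  Judy Davis, age 61, salary $67000
  Frank Brown, age 37, salary $46000

Highest salary: Tina Davis ($147000)

Tina Davis


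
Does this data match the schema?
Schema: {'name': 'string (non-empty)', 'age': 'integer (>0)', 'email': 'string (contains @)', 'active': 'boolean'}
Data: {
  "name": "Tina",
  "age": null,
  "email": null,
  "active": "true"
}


Validating each field against schema:
  name: OK (non-empty string)
  age: FAIL (null is not an integer)
  email: FAIL (null is not a string)
  active: FAIL ("true" is not a boolean)

Result: INVALID (3 errors: age, email, active)

INVALID (3 errors: age, email, active)


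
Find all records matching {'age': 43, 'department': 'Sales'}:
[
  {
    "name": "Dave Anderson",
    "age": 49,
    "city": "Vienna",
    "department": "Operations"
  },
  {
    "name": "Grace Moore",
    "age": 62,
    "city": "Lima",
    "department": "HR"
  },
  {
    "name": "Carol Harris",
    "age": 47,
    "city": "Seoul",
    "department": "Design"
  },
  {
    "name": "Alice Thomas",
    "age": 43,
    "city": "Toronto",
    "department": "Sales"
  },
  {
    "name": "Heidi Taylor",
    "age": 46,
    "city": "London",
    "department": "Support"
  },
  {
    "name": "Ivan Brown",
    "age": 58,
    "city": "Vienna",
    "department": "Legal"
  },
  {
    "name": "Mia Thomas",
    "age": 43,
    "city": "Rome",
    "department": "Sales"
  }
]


Search criteria: {'age': 43, 'department': 'Sales'}

Checking 7 records:
  Dave Anderson: {age: 49, department: Operations}
  Grace Moore: {age: 62, department: HR}
  Carol Harris: {age: 47, department: Design}
  Alice Thomas: {age: 43, department: Sales} <-- MATCH
  Heidi Taylor: {age: 46, department: Support}
  Ivan Brown: {age: 58, department: Legal}
  Mia Thomas: {age: 43, department: Sales} <-- MATCH

Matches: ["Alice Thomas", "Mia Thomas"]

["Alice Thomas", "Mia Thomas"]


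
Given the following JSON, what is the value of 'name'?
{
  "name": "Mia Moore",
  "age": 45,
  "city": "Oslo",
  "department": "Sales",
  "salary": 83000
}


Looking up field 'name'
Value: Mia Moore

Mia Moore


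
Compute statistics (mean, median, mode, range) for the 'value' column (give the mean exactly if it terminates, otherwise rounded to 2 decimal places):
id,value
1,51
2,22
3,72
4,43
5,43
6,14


Data: [51, 22, 72, 43, 43, 14]
Count: 6
Sum: 245
Mean: 245/6 ≈ 40.83 (rounded to 2 decimal places)
Sorted: [14, 22, 43, 43, 51, 72]
Median: 43.0
Mode: 43 (2 times)
Range: 72 - 14 = 58
Min: 14, Max: 72

mean≈40.83, median=43.0, mode=43, range=58


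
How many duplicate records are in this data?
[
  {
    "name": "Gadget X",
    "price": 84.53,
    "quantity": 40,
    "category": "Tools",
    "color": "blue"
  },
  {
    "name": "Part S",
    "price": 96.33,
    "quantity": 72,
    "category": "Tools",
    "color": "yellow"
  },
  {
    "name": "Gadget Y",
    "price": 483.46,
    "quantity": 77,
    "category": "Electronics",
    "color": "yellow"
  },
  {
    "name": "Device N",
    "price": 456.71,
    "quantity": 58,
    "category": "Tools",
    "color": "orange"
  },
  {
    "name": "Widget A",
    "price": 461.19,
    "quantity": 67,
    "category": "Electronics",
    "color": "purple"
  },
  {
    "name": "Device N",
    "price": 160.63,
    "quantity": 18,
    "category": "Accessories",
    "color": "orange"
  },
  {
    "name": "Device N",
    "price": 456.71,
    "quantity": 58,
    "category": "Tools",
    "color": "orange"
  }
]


Checking 7 records for duplicates:

  Row 1: Gadget X ($84.53, qty 40)
  Row 2: Part S ($96.33, qty 72)
  Row 3: Gadget Y ($483.46, qty 77)
  Row 4: Device N ($456.71, qty 58)
  Row 5: Widget A ($461.19, qty 67)
  Row 6: Device N ($160.63, qty 18)
  Row 7: Device N ($456.71, qty 58) <-- DUPLICATE

Duplicates found: 1
Unique records: 6

1 duplicates, 6 unique


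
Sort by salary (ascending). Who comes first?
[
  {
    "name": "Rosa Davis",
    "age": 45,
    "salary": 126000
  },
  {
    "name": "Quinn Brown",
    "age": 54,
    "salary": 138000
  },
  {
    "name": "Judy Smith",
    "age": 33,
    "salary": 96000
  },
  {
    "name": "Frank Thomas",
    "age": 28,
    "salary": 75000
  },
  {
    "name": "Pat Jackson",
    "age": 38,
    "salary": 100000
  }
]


Sort by: salary (ascending)

Sorted order:
  1. Frank Thomas (salary = 75000)
  2. Judy Smith (salary = 96000)
  3. Pat Jackson (salary = 100000)
  4. Rosa Davis (salary = 126000)
  5. Quinn Brown (salary = 138000)

First: Frank Thomas

Frank Thomas


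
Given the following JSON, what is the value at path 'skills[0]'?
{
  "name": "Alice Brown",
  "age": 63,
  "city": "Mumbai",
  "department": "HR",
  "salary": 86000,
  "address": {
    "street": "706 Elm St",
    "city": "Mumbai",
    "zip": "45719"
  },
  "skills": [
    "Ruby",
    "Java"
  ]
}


Query: skills[0]
Path: skills -> first element
Value: Ruby

Ruby


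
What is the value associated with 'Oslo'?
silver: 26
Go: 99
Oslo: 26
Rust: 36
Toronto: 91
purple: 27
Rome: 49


Looking up key 'Oslo'
Value: 26

26


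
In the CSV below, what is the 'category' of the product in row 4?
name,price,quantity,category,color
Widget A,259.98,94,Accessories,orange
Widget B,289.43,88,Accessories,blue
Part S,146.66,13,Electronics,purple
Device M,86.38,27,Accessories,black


Query: Row 4 ('Device M'), column 'category'
Value: Accessories

Accessories


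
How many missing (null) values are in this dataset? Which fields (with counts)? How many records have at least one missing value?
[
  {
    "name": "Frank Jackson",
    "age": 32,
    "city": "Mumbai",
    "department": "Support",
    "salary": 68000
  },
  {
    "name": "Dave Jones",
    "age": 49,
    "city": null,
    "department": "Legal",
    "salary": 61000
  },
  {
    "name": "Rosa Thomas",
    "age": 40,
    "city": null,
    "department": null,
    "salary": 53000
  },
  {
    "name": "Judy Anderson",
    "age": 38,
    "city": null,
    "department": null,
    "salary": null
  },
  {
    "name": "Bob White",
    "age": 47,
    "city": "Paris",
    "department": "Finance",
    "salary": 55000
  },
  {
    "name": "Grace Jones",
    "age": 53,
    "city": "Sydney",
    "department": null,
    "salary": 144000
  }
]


Checking for missing (null) values in 6 records:

  Frank Jackson: complete
  Dave Jones: city
  Rosa Thomas: city, department
  Judy Anderson: city, department, salary
  Bob White: complete
  Grace Jones: department

Per field:
  name: 0 missing
  age: 0 missing
  city: 3 missing
  department: 3 missing
  salary: 1 missing

Total missing values: 7
Records with any missing: 4

7 missing values (city: 3, department: 3, salary: 1); 4 incomplete records


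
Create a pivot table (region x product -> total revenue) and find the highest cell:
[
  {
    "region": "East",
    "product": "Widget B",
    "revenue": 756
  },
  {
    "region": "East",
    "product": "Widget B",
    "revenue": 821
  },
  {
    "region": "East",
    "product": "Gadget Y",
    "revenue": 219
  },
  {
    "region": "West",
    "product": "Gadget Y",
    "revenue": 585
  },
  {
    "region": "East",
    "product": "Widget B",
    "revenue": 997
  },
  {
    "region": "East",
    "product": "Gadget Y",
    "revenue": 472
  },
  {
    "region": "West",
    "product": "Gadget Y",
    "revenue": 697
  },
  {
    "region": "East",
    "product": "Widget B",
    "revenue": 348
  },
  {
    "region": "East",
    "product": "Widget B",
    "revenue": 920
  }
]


Pivot: region (rows) x product (columns) -> total revenue

     Gadget Y      Widget B    
East           691          3842  
West          1282             0  

Highest: East / Widget B = $3842

East / Widget B = $3842


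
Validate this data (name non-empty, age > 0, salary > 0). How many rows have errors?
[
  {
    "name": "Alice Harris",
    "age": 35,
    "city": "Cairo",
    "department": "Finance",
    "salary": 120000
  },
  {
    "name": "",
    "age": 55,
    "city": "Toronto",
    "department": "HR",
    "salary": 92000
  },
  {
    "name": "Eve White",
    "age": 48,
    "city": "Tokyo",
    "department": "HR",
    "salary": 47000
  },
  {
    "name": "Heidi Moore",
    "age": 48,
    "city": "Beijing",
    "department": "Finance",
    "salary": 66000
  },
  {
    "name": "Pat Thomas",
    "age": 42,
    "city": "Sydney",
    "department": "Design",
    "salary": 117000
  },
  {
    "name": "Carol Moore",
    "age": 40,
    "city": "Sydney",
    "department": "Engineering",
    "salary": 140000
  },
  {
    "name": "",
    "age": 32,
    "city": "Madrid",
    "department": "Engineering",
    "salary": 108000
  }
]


Validating 7 records:
Rules: name non-empty, age > 0, salary > 0

  Row 1 (Alice Harris): OK
  Row 2 (???): empty name
  Row 3 (Eve White): OK
  Row 4 (Heidi Moore): OK
  Row 5 (Pat Thomas): OK
  Row 6 (Carol Moore): OK
  Row 7 (???): empty name

Total errors: 2

2 errors


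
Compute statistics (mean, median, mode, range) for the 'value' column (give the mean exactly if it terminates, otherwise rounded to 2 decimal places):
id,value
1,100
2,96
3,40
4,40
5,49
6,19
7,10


Data: [100, 96, 40, 40, 49, 19, 10]
Count: 7
Sum: 354
Mean: 354/7 ≈ 50.57 (rounded to 2 decimal places)
Sorted: [10, 19, 40, 40, 49, 96, 100]
Median: 40.0
Mode: 40 (2 times)
Range: 100 - 10 = 90
Min: 10, Max: 100

mean≈50.57, median=40.0, mode=40, range=90


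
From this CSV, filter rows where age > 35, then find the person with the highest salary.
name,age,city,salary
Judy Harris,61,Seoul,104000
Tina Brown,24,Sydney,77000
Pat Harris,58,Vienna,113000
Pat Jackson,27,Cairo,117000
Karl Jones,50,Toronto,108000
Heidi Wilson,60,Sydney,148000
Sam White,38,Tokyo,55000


Filter: age > 35
Sort by: salary (descending)

Filtered records (5):
  Heidi Wilson, age 60, salary $148000
  Pat Harris, age 58, salary $113000
  Karl Jones, age 50, salary $108000
  Judy Harris, age 61, salary $104000
  Sam White, age 38, salary $55000

Highest salary: Heidi Wilson ($148000)

Heidi Wilson


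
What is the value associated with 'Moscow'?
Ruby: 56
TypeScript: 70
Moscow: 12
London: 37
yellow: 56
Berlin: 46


Looking up key 'Moscow'
Value: 12

12


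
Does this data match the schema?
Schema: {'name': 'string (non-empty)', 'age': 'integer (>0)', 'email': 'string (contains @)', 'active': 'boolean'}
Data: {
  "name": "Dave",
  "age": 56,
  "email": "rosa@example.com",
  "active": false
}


Validating each field against schema:
  name: OK (non-empty string)
  age: OK (positive integer)
  email: OK (string with @)
  active: OK (boolean)

Result: VALID

VALID


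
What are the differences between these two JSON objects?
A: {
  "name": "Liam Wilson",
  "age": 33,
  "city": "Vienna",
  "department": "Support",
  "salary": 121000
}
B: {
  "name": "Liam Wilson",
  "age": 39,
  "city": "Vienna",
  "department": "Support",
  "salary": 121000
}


Comparing each field (in key order):
  name: same
  age: DIFFERENT
  city: same
  department: same
  salary: same
Differences:
  age: 33 -> 39

1 field(s) changed

1 change: age


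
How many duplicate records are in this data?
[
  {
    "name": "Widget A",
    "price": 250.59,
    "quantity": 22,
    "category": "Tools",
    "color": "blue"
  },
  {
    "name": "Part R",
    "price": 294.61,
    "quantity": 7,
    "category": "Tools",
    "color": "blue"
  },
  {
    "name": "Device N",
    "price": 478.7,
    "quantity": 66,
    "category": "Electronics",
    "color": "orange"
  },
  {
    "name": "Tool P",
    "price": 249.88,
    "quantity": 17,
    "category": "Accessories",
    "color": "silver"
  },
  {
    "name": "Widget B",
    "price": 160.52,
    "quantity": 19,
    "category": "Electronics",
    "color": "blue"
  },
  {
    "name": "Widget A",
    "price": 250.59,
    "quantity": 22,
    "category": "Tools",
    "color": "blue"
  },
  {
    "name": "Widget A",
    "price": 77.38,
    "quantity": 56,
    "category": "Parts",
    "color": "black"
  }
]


Checking 7 records for duplicates:

  Row 1: Widget A ($250.59, qty 22)
  Row 2: Part R ($294.61, qty 7)
  Row 3: Device N ($478.7, qty 66)
  Row 4: Tool P ($249.88, qty 17)
  Row 5: Widget B ($160.52, qty 19)
  Row 6: Widget A ($250.59, qty 22) <-- DUPLICATE
  Row 7: Widget A ($77.38, qty 56)

Duplicates found: 1
Unique records: 6

1 duplicates, 6 unique


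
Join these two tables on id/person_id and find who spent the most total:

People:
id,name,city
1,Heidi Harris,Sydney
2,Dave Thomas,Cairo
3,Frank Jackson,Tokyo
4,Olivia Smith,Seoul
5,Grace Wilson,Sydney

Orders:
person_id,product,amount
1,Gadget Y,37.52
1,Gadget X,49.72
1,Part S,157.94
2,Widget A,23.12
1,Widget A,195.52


Join on: people.id = orders.person_id

Joined rows:
  Heidi Harris (Sydney) bought Gadget Y for $37.52
  Heidi Harris (Sydney) bought Gadget X for $49.72
  Heidi Harris (Sydney) bought Part S for $157.94
  Dave Thomas (Cairo) bought Widget A for $23.12
  Heidi Harris (Sydney) bought Widget A for $195.52

Total per person:
  Heidi Harris: $440.70
  Dave Thomas: $23.12

Top spender: Heidi Harris ($440.70)

Heidi Harris ($440.70)


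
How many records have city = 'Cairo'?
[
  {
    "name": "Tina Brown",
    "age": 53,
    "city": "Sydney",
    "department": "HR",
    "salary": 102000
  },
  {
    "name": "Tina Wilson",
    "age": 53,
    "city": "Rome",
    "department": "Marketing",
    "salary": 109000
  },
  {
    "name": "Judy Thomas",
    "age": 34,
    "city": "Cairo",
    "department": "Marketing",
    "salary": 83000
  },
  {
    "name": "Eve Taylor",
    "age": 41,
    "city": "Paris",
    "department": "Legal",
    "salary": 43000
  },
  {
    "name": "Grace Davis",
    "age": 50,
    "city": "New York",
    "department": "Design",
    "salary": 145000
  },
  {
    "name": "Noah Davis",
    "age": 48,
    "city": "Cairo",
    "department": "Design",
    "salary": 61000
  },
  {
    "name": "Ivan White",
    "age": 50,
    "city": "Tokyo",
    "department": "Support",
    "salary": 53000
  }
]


Data: 7 records
Condition: city = 'Cairo'

Checking each record:
  Tina Brown: Sydney
  Tina Wilson: Rome
  Judy Thomas: Cairo MATCH
  Eve Taylor: Paris
  Grace Davis: New York
  Noah Davis: Cairo MATCH
  Ivan White: Tokyo

Count: 2

2


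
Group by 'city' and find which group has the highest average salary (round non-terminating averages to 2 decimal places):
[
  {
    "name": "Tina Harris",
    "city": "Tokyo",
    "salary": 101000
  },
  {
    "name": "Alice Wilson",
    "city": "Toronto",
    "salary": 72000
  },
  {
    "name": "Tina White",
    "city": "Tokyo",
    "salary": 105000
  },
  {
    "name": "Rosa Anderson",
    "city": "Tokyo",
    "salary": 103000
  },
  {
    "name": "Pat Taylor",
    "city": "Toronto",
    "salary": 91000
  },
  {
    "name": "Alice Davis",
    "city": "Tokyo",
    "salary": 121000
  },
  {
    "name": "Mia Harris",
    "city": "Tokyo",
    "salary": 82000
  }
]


Group by: city

Groups:
  Tokyo: 5 people, avg salary = 512000/5 = $102400
  Toronto: 2 people, avg salary = 163000/2 = $81500

Highest average salary: Tokyo ($102400)

Tokyo ($102400)


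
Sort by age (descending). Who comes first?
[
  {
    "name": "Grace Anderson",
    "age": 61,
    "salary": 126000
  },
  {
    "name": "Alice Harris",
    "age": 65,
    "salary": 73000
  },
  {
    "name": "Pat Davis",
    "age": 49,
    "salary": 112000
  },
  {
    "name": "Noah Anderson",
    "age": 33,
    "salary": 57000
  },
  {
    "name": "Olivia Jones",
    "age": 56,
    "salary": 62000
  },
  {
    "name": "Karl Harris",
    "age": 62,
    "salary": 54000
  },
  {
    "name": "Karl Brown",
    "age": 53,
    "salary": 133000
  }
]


Sort by: age (descending)

Sorted order:
  1. Alice Harris (age = 65)
  2. Karl Harris (age = 62)
  3. Grace Anderson (age = 61)
  4. Olivia Jones (age = 56)
  5. Karl Brown (age = 53)
  6. Pat Davis (age = 49)
  7. Noah Anderson (age = 33)

First: Alice Harris

Alice Harris


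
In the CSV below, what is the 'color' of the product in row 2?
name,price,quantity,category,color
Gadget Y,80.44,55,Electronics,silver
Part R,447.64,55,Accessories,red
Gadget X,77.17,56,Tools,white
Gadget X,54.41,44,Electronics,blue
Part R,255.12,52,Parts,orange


Query: Row 2 ('Part R'), column 'color'
Value: red

red


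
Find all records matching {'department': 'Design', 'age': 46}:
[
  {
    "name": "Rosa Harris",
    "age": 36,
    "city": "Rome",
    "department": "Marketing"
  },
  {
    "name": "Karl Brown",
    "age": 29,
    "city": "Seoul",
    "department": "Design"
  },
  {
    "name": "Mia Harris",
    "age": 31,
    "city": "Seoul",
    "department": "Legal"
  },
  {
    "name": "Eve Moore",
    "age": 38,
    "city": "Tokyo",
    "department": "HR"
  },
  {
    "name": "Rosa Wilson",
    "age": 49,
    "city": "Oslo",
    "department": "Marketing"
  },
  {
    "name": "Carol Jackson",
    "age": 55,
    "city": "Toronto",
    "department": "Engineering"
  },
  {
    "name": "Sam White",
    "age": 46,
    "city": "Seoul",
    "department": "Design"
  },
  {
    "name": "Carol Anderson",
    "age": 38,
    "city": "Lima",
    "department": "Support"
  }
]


Search criteria: {'department': 'Design', 'age': 46}

Checking 8 records:
  Rosa Harris: {department: Marketing, age: 36}
  Karl Brown: {department: Design, age: 29}
  Mia Harris: {department: Legal, age: 31}
  Eve Moore: {department: HR, age: 38}
  Rosa Wilson: {department: Marketing, age: 49}
  Carol Jackson: {department: Engineering, age: 55}
  Sam White: {department: Design, age: 46} <-- MATCH
  Carol Anderson: {department: Support, age: 38}

Matches: ["Sam White"]

["Sam White"]


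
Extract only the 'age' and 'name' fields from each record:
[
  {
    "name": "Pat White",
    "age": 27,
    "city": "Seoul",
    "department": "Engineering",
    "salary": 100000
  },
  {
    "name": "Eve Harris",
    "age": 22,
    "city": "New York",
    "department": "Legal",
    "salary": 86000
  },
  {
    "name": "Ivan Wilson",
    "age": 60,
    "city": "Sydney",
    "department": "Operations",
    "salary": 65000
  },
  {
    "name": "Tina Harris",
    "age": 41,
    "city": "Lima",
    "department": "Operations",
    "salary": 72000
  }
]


Original: 4 records with fields: name, age, city, department, salary
Keep: ['age', 'name']
Drop: ['city', 'department', 'salary']
Result: 4 records, 2 fields each

[
  {
    "age": 27,
    "name": "Pat White"
  },
  {
    "age": 22,
    "name": "Eve Harris"
  },
  {
    "age": 60,
    "name": "Ivan Wilson"
  },
  {
    "age": 41,
    "name": "Tina Harris"
  }
]
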